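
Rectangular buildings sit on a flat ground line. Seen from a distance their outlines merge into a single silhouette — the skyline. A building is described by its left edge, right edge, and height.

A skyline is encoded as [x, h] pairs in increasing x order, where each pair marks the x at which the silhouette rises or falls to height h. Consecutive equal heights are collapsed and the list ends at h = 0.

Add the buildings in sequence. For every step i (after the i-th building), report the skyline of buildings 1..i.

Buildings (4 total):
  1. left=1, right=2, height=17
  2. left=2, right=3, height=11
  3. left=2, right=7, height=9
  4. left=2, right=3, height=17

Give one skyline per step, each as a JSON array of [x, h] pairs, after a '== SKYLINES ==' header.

== SKYLINES ==
[[1,17],[2,0]]
[[1,17],[2,11],[3,0]]
[[1,17],[2,11],[3,9],[7,0]]
[[1,17],[3,9],[7,0]]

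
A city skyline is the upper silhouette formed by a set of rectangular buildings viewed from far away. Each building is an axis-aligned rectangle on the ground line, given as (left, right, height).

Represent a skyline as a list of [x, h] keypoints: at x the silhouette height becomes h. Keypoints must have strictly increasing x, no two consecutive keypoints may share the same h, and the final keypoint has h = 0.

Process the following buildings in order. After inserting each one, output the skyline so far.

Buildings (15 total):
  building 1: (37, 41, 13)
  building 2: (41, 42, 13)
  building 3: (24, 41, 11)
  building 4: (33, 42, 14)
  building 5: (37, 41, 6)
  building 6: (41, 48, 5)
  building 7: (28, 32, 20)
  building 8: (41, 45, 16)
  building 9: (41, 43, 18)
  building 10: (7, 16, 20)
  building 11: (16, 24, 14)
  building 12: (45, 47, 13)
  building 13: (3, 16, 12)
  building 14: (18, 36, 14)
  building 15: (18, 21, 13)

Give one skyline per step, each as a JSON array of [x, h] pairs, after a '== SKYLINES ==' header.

== SKYLINES ==
[[37,13],[41,0]]
[[37,13],[42,0]]
[[24,11],[37,13],[42,0]]
[[24,11],[33,14],[42,0]]
[[24,11],[33,14],[42,0]]
[[24,11],[33,14],[42,5],[48,0]]
[[24,11],[28,20],[32,11],[33,14],[42,5],[48,0]]
[[24,11],[28,20],[32,11],[33,14],[41,16],[45,5],[48,0]]
[[24,11],[28,20],[32,11],[33,14],[41,18],[43,16],[45,5],[48,0]]
[[7,20],[16,0],[24,11],[28,20],[32,11],[33,14],[41,18],[43,16],[45,5],[48,0]]
[[7,20],[16,14],[24,11],[28,20],[32,11],[33,14],[41,18],[43,16],[45,5],[48,0]]
[[7,20],[16,14],[24,11],[28,20],[32,11],[33,14],[41,18],[43,16],[45,13],[47,5],[48,0]]
[[3,12],[7,20],[16,14],[24,11],[28,20],[32,11],[33,14],[41,18],[43,16],[45,13],[47,5],[48,0]]
[[3,12],[7,20],[16,14],[28,20],[32,14],[41,18],[43,16],[45,13],[47,5],[48,0]]
[[3,12],[7,20],[16,14],[28,20],[32,14],[41,18],[43,16],[45,13],[47,5],[48,0]]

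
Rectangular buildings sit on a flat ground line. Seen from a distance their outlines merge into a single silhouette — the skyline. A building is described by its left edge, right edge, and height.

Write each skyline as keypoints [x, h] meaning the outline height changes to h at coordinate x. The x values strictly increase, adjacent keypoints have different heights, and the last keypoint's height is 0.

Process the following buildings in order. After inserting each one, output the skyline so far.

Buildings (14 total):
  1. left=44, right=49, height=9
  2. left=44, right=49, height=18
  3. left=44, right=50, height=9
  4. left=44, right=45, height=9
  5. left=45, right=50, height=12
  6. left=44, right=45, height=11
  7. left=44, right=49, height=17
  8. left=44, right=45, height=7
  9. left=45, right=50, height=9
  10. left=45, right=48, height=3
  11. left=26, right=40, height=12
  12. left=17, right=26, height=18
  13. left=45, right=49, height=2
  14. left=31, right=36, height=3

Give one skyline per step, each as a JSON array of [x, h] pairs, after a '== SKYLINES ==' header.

== SKYLINES ==
[[44,9],[49,0]]
[[44,18],[49,0]]
[[44,18],[49,9],[50,0]]
[[44,18],[49,9],[50,0]]
[[44,18],[49,12],[50,0]]
[[44,18],[49,12],[50,0]]
[[44,18],[49,12],[50,0]]
[[44,18],[49,12],[50,0]]
[[44,18],[49,12],[50,0]]
[[44,18],[49,12],[50,0]]
[[26,12],[40,0],[44,18],[49,12],[50,0]]
[[17,18],[26,12],[40,0],[44,18],[49,12],[50,0]]
[[17,18],[26,12],[40,0],[44,18],[49,12],[50,0]]
[[17,18],[26,12],[40,0],[44,18],[49,12],[50,0]]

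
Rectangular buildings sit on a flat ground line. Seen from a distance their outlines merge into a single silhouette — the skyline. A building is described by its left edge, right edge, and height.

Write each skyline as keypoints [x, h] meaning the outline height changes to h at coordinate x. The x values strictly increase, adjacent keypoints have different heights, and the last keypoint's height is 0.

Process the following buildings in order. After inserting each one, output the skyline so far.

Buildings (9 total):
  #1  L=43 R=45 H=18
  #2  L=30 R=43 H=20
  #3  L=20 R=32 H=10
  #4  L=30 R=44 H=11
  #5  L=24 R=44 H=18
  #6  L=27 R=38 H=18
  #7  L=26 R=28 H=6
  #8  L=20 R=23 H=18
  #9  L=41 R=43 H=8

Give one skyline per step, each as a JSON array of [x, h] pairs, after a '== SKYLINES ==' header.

== SKYLINES ==
[[43,18],[45,0]]
[[30,20],[43,18],[45,0]]
[[20,10],[30,20],[43,18],[45,0]]
[[20,10],[30,20],[43,18],[45,0]]
[[20,10],[24,18],[30,20],[43,18],[45,0]]
[[20,10],[24,18],[30,20],[43,18],[45,0]]
[[20,10],[24,18],[30,20],[43,18],[45,0]]
[[20,18],[23,10],[24,18],[30,20],[43,18],[45,0]]
[[20,18],[23,10],[24,18],[30,20],[43,18],[45,0]]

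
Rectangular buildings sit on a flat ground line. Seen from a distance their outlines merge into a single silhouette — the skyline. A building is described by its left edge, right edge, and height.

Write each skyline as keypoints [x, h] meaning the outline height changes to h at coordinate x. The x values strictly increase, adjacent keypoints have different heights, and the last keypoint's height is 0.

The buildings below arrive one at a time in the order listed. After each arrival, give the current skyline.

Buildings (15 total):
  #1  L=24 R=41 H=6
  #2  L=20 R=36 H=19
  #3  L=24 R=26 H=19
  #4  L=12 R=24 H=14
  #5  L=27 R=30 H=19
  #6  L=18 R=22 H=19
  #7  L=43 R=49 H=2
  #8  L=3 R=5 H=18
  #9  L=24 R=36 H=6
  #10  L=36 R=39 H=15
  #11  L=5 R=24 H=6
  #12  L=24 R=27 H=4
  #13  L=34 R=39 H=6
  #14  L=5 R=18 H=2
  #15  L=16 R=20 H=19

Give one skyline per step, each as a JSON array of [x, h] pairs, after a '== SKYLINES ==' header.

== SKYLINES ==
[[24,6],[41,0]]
[[20,19],[36,6],[41,0]]
[[20,19],[36,6],[41,0]]
[[12,14],[20,19],[36,6],[41,0]]
[[12,14],[20,19],[36,6],[41,0]]
[[12,14],[18,19],[36,6],[41,0]]
[[12,14],[18,19],[36,6],[41,0],[43,2],[49,0]]
[[3,18],[5,0],[12,14],[18,19],[36,6],[41,0],[43,2],[49,0]]
[[3,18],[5,0],[12,14],[18,19],[36,6],[41,0],[43,2],[49,0]]
[[3,18],[5,0],[12,14],[18,19],[36,15],[39,6],[41,0],[43,2],[49,0]]
[[3,18],[5,6],[12,14],[18,19],[36,15],[39,6],[41,0],[43,2],[49,0]]
[[3,18],[5,6],[12,14],[18,19],[36,15],[39,6],[41,0],[43,2],[49,0]]
[[3,18],[5,6],[12,14],[18,19],[36,15],[39,6],[41,0],[43,2],[49,0]]
[[3,18],[5,6],[12,14],[18,19],[36,15],[39,6],[41,0],[43,2],[49,0]]
[[3,18],[5,6],[12,14],[16,19],[36,15],[39,6],[41,0],[43,2],[49,0]]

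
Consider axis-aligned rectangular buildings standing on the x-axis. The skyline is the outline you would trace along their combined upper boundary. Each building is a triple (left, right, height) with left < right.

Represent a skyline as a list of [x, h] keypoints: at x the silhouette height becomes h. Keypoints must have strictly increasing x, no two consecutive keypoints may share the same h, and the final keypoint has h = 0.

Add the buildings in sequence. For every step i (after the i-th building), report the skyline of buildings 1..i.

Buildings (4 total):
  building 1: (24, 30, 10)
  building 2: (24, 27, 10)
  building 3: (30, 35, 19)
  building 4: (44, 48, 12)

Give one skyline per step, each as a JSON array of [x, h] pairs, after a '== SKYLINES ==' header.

== SKYLINES ==
[[24,10],[30,0]]
[[24,10],[30,0]]
[[24,10],[30,19],[35,0]]
[[24,10],[30,19],[35,0],[44,12],[48,0]]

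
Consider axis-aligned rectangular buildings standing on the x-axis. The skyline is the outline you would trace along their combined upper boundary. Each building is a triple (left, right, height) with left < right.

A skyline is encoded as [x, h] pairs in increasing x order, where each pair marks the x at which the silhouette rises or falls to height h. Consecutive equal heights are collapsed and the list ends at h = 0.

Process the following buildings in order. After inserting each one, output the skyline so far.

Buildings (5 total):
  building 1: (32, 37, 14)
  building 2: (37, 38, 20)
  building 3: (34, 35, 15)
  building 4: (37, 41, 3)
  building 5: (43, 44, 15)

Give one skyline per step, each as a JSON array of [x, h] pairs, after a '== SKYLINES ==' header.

== SKYLINES ==
[[32,14],[37,0]]
[[32,14],[37,20],[38,0]]
[[32,14],[34,15],[35,14],[37,20],[38,0]]
[[32,14],[34,15],[35,14],[37,20],[38,3],[41,0]]
[[32,14],[34,15],[35,14],[37,20],[38,3],[41,0],[43,15],[44,0]]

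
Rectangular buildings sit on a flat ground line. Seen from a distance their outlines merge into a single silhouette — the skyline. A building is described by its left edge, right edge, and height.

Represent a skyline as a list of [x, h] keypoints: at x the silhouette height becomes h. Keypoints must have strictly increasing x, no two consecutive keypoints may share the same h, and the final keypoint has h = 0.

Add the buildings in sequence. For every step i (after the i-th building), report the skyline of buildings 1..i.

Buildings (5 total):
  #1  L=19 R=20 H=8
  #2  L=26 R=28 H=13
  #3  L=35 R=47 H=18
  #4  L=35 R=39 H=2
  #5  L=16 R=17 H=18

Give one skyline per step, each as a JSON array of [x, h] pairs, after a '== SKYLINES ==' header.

== SKYLINES ==
[[19,8],[20,0]]
[[19,8],[20,0],[26,13],[28,0]]
[[19,8],[20,0],[26,13],[28,0],[35,18],[47,0]]
[[19,8],[20,0],[26,13],[28,0],[35,18],[47,0]]
[[16,18],[17,0],[19,8],[20,0],[26,13],[28,0],[35,18],[47,0]]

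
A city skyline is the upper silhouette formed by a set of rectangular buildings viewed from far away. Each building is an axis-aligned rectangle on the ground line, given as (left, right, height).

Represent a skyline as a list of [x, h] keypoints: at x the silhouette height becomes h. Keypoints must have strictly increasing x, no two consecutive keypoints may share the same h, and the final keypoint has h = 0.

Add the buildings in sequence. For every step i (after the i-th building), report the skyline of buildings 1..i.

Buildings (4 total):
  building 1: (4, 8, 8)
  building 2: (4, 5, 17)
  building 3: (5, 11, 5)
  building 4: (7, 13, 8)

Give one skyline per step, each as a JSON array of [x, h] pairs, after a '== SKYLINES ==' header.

== SKYLINES ==
[[4,8],[8,0]]
[[4,17],[5,8],[8,0]]
[[4,17],[5,8],[8,5],[11,0]]
[[4,17],[5,8],[13,0]]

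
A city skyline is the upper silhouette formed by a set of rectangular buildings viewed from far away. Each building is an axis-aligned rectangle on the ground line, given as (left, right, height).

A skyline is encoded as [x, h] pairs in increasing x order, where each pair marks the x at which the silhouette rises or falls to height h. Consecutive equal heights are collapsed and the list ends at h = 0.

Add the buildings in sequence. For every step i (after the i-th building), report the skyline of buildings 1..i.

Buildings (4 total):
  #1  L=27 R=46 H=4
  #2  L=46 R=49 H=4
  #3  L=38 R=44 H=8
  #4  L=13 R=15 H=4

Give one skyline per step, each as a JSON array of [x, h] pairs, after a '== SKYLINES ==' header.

== SKYLINES ==
[[27,4],[46,0]]
[[27,4],[49,0]]
[[27,4],[38,8],[44,4],[49,0]]
[[13,4],[15,0],[27,4],[38,8],[44,4],[49,0]]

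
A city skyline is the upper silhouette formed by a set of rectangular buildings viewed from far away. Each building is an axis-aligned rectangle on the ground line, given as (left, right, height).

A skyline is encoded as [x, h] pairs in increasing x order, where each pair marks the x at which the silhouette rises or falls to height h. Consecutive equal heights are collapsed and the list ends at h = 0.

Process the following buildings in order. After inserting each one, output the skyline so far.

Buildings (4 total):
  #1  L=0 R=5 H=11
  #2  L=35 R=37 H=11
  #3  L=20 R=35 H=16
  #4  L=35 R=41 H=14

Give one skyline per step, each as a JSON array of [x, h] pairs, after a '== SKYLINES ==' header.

== SKYLINES ==
[[0,11],[5,0]]
[[0,11],[5,0],[35,11],[37,0]]
[[0,11],[5,0],[20,16],[35,11],[37,0]]
[[0,11],[5,0],[20,16],[35,14],[41,0]]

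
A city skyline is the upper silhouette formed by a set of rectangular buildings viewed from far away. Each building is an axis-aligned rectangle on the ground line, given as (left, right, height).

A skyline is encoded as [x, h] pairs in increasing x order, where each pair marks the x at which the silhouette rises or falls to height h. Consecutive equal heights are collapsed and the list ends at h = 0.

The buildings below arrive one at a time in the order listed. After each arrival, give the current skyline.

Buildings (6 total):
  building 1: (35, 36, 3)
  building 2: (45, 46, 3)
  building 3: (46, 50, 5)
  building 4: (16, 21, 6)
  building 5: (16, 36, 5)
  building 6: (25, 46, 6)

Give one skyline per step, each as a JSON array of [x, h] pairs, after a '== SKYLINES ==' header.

== SKYLINES ==
[[35,3],[36,0]]
[[35,3],[36,0],[45,3],[46,0]]
[[35,3],[36,0],[45,3],[46,5],[50,0]]
[[16,6],[21,0],[35,3],[36,0],[45,3],[46,5],[50,0]]
[[16,6],[21,5],[36,0],[45,3],[46,5],[50,0]]
[[16,6],[21,5],[25,6],[46,5],[50,0]]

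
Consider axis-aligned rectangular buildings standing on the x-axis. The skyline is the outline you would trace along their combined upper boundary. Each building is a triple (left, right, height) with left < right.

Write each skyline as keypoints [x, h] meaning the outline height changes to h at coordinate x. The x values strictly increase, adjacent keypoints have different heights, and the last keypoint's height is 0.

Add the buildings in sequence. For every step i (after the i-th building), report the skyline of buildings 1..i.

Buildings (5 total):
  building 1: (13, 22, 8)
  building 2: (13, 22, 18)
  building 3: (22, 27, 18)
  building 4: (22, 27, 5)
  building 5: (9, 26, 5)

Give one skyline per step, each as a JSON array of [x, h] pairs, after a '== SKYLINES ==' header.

== SKYLINES ==
[[13,8],[22,0]]
[[13,18],[22,0]]
[[13,18],[27,0]]
[[13,18],[27,0]]
[[9,5],[13,18],[27,0]]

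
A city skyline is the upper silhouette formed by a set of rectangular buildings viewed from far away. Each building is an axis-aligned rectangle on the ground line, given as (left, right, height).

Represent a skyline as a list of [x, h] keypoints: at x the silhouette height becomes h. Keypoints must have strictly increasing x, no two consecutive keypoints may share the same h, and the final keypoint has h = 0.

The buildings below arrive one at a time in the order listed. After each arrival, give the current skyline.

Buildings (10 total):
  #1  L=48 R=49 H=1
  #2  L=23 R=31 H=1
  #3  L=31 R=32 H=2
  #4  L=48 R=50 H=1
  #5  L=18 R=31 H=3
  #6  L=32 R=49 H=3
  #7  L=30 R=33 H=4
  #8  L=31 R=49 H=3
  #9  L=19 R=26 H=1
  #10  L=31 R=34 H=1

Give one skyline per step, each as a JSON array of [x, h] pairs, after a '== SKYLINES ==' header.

== SKYLINES ==
[[48,1],[49,0]]
[[23,1],[31,0],[48,1],[49,0]]
[[23,1],[31,2],[32,0],[48,1],[49,0]]
[[23,1],[31,2],[32,0],[48,1],[50,0]]
[[18,3],[31,2],[32,0],[48,1],[50,0]]
[[18,3],[31,2],[32,3],[49,1],[50,0]]
[[18,3],[30,4],[33,3],[49,1],[50,0]]
[[18,3],[30,4],[33,3],[49,1],[50,0]]
[[18,3],[30,4],[33,3],[49,1],[50,0]]
[[18,3],[30,4],[33,3],[49,1],[50,0]]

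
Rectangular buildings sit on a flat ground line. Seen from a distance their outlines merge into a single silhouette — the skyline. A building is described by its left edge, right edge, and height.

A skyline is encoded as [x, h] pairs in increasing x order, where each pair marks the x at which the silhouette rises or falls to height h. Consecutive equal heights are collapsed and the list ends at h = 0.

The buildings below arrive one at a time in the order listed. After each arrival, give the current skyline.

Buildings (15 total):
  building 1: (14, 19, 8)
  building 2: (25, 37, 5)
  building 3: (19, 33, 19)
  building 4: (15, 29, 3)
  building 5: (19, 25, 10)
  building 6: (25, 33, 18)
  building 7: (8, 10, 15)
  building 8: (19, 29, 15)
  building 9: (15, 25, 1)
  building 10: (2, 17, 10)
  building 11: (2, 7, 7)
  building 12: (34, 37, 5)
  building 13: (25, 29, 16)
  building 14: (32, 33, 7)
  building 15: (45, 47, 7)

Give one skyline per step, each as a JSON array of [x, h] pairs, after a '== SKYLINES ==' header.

== SKYLINES ==
[[14,8],[19,0]]
[[14,8],[19,0],[25,5],[37,0]]
[[14,8],[19,19],[33,5],[37,0]]
[[14,8],[19,19],[33,5],[37,0]]
[[14,8],[19,19],[33,5],[37,0]]
[[14,8],[19,19],[33,5],[37,0]]
[[8,15],[10,0],[14,8],[19,19],[33,5],[37,0]]
[[8,15],[10,0],[14,8],[19,19],[33,5],[37,0]]
[[8,15],[10,0],[14,8],[19,19],[33,5],[37,0]]
[[2,10],[8,15],[10,10],[17,8],[19,19],[33,5],[37,0]]
[[2,10],[8,15],[10,10],[17,8],[19,19],[33,5],[37,0]]
[[2,10],[8,15],[10,10],[17,8],[19,19],[33,5],[37,0]]
[[2,10],[8,15],[10,10],[17,8],[19,19],[33,5],[37,0]]
[[2,10],[8,15],[10,10],[17,8],[19,19],[33,5],[37,0]]
[[2,10],[8,15],[10,10],[17,8],[19,19],[33,5],[37,0],[45,7],[47,0]]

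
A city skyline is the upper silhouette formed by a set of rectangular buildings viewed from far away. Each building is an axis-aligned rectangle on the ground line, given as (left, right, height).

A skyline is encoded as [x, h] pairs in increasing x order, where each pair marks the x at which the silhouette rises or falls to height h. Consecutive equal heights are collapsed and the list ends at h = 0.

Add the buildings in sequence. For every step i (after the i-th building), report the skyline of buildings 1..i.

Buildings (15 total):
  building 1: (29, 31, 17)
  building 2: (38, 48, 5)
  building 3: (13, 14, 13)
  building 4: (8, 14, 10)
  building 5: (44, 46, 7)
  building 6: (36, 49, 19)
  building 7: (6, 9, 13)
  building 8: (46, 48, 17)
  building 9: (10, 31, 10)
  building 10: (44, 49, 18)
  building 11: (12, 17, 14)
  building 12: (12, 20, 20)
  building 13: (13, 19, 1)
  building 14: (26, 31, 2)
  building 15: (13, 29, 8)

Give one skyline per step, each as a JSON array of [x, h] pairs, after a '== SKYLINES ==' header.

== SKYLINES ==
[[29,17],[31,0]]
[[29,17],[31,0],[38,5],[48,0]]
[[13,13],[14,0],[29,17],[31,0],[38,5],[48,0]]
[[8,10],[13,13],[14,0],[29,17],[31,0],[38,5],[48,0]]
[[8,10],[13,13],[14,0],[29,17],[31,0],[38,5],[44,7],[46,5],[48,0]]
[[8,10],[13,13],[14,0],[29,17],[31,0],[36,19],[49,0]]
[[6,13],[9,10],[13,13],[14,0],[29,17],[31,0],[36,19],[49,0]]
[[6,13],[9,10],[13,13],[14,0],[29,17],[31,0],[36,19],[49,0]]
[[6,13],[9,10],[13,13],[14,10],[29,17],[31,0],[36,19],[49,0]]
[[6,13],[9,10],[13,13],[14,10],[29,17],[31,0],[36,19],[49,0]]
[[6,13],[9,10],[12,14],[17,10],[29,17],[31,0],[36,19],[49,0]]
[[6,13],[9,10],[12,20],[20,10],[29,17],[31,0],[36,19],[49,0]]
[[6,13],[9,10],[12,20],[20,10],[29,17],[31,0],[36,19],[49,0]]
[[6,13],[9,10],[12,20],[20,10],[29,17],[31,0],[36,19],[49,0]]
[[6,13],[9,10],[12,20],[20,10],[29,17],[31,0],[36,19],[49,0]]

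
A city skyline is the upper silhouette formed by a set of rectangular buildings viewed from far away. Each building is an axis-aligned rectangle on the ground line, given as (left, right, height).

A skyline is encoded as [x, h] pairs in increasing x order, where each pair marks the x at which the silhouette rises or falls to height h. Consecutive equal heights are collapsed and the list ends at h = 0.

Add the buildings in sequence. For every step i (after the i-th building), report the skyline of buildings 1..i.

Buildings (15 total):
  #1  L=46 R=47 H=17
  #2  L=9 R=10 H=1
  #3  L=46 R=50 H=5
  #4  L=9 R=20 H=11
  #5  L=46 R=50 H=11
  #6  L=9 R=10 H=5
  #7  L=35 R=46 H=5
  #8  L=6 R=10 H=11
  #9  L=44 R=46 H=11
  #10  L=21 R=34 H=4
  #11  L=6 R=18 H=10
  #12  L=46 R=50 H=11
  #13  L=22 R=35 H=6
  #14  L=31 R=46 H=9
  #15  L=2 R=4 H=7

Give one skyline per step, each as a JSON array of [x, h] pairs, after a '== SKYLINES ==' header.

== SKYLINES ==
[[46,17],[47,0]]
[[9,1],[10,0],[46,17],[47,0]]
[[9,1],[10,0],[46,17],[47,5],[50,0]]
[[9,11],[20,0],[46,17],[47,5],[50,0]]
[[9,11],[20,0],[46,17],[47,11],[50,0]]
[[9,11],[20,0],[46,17],[47,11],[50,0]]
[[9,11],[20,0],[35,5],[46,17],[47,11],[50,0]]
[[6,11],[20,0],[35,5],[46,17],[47,11],[50,0]]
[[6,11],[20,0],[35,5],[44,11],[46,17],[47,11],[50,0]]
[[6,11],[20,0],[21,4],[34,0],[35,5],[44,11],[46,17],[47,11],[50,0]]
[[6,11],[20,0],[21,4],[34,0],[35,5],[44,11],[46,17],[47,11],[50,0]]
[[6,11],[20,0],[21,4],[34,0],[35,5],[44,11],[46,17],[47,11],[50,0]]
[[6,11],[20,0],[21,4],[22,6],[35,5],[44,11],[46,17],[47,11],[50,0]]
[[6,11],[20,0],[21,4],[22,6],[31,9],[44,11],[46,17],[47,11],[50,0]]
[[2,7],[4,0],[6,11],[20,0],[21,4],[22,6],[31,9],[44,11],[46,17],[47,11],[50,0]]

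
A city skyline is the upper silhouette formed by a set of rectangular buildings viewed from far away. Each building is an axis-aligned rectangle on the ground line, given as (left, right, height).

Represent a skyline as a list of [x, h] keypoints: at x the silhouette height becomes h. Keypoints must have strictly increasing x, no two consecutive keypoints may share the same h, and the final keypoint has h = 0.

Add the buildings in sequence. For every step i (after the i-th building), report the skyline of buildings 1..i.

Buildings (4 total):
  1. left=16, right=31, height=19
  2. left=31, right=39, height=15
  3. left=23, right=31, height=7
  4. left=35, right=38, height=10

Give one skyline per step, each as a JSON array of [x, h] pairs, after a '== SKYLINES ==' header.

== SKYLINES ==
[[16,19],[31,0]]
[[16,19],[31,15],[39,0]]
[[16,19],[31,15],[39,0]]
[[16,19],[31,15],[39,0]]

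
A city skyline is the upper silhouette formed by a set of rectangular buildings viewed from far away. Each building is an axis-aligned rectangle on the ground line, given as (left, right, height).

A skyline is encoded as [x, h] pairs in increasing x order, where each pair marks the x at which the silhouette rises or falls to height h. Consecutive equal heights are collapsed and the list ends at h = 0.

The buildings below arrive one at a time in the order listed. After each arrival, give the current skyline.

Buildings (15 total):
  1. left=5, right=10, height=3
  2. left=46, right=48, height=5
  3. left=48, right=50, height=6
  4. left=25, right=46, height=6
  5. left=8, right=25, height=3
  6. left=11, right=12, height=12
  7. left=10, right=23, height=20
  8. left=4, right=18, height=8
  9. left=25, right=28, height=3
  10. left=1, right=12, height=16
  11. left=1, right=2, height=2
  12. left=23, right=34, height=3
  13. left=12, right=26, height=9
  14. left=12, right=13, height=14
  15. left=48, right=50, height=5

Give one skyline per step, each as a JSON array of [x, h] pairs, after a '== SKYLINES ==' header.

== SKYLINES ==
[[5,3],[10,0]]
[[5,3],[10,0],[46,5],[48,0]]
[[5,3],[10,0],[46,5],[48,6],[50,0]]
[[5,3],[10,0],[25,6],[46,5],[48,6],[50,0]]
[[5,3],[25,6],[46,5],[48,6],[50,0]]
[[5,3],[11,12],[12,3],[25,6],[46,5],[48,6],[50,0]]
[[5,3],[10,20],[23,3],[25,6],[46,5],[48,6],[50,0]]
[[4,8],[10,20],[23,3],[25,6],[46,5],[48,6],[50,0]]
[[4,8],[10,20],[23,3],[25,6],[46,5],[48,6],[50,0]]
[[1,16],[10,20],[23,3],[25,6],[46,5],[48,6],[50,0]]
[[1,16],[10,20],[23,3],[25,6],[46,5],[48,6],[50,0]]
[[1,16],[10,20],[23,3],[25,6],[46,5],[48,6],[50,0]]
[[1,16],[10,20],[23,9],[26,6],[46,5],[48,6],[50,0]]
[[1,16],[10,20],[23,9],[26,6],[46,5],[48,6],[50,0]]
[[1,16],[10,20],[23,9],[26,6],[46,5],[48,6],[50,0]]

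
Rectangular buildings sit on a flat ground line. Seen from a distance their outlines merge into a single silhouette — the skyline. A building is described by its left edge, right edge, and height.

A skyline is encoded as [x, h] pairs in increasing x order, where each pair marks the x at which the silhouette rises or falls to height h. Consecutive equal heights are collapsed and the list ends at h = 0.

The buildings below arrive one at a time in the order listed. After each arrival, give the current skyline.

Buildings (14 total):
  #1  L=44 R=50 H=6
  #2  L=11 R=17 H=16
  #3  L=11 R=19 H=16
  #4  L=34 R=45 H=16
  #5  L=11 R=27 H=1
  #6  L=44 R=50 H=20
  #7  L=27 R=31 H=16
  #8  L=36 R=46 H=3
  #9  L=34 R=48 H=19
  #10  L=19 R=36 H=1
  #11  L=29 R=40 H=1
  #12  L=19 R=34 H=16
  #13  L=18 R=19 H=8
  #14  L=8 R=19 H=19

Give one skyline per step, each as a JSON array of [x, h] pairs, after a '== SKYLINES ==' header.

== SKYLINES ==
[[44,6],[50,0]]
[[11,16],[17,0],[44,6],[50,0]]
[[11,16],[19,0],[44,6],[50,0]]
[[11,16],[19,0],[34,16],[45,6],[50,0]]
[[11,16],[19,1],[27,0],[34,16],[45,6],[50,0]]
[[11,16],[19,1],[27,0],[34,16],[44,20],[50,0]]
[[11,16],[19,1],[27,16],[31,0],[34,16],[44,20],[50,0]]
[[11,16],[19,1],[27,16],[31,0],[34,16],[44,20],[50,0]]
[[11,16],[19,1],[27,16],[31,0],[34,19],[44,20],[50,0]]
[[11,16],[19,1],[27,16],[31,1],[34,19],[44,20],[50,0]]
[[11,16],[19,1],[27,16],[31,1],[34,19],[44,20],[50,0]]
[[11,16],[34,19],[44,20],[50,0]]
[[11,16],[34,19],[44,20],[50,0]]
[[8,19],[19,16],[34,19],[44,20],[50,0]]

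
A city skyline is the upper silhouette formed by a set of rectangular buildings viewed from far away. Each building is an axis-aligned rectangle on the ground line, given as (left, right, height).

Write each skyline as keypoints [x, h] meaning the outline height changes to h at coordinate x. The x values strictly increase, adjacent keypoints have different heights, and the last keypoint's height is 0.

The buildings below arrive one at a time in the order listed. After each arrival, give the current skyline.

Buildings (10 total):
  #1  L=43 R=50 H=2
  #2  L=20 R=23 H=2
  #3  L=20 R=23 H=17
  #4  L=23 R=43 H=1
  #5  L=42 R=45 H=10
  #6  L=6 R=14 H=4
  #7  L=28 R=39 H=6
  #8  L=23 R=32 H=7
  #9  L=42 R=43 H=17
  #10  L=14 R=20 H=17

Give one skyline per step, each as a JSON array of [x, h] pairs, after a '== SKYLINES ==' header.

== SKYLINES ==
[[43,2],[50,0]]
[[20,2],[23,0],[43,2],[50,0]]
[[20,17],[23,0],[43,2],[50,0]]
[[20,17],[23,1],[43,2],[50,0]]
[[20,17],[23,1],[42,10],[45,2],[50,0]]
[[6,4],[14,0],[20,17],[23,1],[42,10],[45,2],[50,0]]
[[6,4],[14,0],[20,17],[23,1],[28,6],[39,1],[42,10],[45,2],[50,0]]
[[6,4],[14,0],[20,17],[23,7],[32,6],[39,1],[42,10],[45,2],[50,0]]
[[6,4],[14,0],[20,17],[23,7],[32,6],[39,1],[42,17],[43,10],[45,2],[50,0]]
[[6,4],[14,17],[23,7],[32,6],[39,1],[42,17],[43,10],[45,2],[50,0]]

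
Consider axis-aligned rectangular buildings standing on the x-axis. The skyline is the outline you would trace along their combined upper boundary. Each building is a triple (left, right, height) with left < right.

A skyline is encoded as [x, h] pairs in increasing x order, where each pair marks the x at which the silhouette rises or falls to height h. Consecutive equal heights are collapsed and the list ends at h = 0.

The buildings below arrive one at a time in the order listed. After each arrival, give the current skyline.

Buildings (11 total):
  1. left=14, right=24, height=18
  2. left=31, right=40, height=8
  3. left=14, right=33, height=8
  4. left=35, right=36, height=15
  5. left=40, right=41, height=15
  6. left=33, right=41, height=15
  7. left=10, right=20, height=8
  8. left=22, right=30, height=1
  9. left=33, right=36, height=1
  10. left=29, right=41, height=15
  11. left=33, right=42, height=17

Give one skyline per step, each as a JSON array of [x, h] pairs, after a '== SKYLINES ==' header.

== SKYLINES ==
[[14,18],[24,0]]
[[14,18],[24,0],[31,8],[40,0]]
[[14,18],[24,8],[40,0]]
[[14,18],[24,8],[35,15],[36,8],[40,0]]
[[14,18],[24,8],[35,15],[36,8],[40,15],[41,0]]
[[14,18],[24,8],[33,15],[41,0]]
[[10,8],[14,18],[24,8],[33,15],[41,0]]
[[10,8],[14,18],[24,8],[33,15],[41,0]]
[[10,8],[14,18],[24,8],[33,15],[41,0]]
[[10,8],[14,18],[24,8],[29,15],[41,0]]
[[10,8],[14,18],[24,8],[29,15],[33,17],[42,0]]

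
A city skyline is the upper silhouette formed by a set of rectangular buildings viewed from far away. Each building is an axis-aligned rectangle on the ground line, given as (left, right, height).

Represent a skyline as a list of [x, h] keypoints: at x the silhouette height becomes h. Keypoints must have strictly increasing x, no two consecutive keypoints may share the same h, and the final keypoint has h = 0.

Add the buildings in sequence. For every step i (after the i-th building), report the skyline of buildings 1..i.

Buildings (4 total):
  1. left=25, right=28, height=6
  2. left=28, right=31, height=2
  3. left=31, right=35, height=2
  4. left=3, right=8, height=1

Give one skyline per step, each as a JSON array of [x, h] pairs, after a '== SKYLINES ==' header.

== SKYLINES ==
[[25,6],[28,0]]
[[25,6],[28,2],[31,0]]
[[25,6],[28,2],[35,0]]
[[3,1],[8,0],[25,6],[28,2],[35,0]]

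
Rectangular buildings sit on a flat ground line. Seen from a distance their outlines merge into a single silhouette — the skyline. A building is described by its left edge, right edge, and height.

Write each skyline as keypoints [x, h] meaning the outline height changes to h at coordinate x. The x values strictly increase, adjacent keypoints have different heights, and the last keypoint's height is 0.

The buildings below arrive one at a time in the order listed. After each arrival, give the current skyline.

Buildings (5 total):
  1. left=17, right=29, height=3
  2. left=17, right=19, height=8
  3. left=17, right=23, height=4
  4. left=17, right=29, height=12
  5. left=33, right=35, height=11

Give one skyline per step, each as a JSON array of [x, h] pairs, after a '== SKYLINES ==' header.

== SKYLINES ==
[[17,3],[29,0]]
[[17,8],[19,3],[29,0]]
[[17,8],[19,4],[23,3],[29,0]]
[[17,12],[29,0]]
[[17,12],[29,0],[33,11],[35,0]]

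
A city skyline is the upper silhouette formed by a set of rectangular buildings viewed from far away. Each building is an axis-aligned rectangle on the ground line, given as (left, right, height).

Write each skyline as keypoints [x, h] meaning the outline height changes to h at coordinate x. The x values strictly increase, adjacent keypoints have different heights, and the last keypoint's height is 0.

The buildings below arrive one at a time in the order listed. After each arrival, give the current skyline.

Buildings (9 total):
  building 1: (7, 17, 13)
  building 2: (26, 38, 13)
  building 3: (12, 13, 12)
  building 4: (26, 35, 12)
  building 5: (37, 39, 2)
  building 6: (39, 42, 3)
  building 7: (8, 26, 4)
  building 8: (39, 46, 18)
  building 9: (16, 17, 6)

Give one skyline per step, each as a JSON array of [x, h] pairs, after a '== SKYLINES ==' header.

== SKYLINES ==
[[7,13],[17,0]]
[[7,13],[17,0],[26,13],[38,0]]
[[7,13],[17,0],[26,13],[38,0]]
[[7,13],[17,0],[26,13],[38,0]]
[[7,13],[17,0],[26,13],[38,2],[39,0]]
[[7,13],[17,0],[26,13],[38,2],[39,3],[42,0]]
[[7,13],[17,4],[26,13],[38,2],[39,3],[42,0]]
[[7,13],[17,4],[26,13],[38,2],[39,18],[46,0]]
[[7,13],[17,4],[26,13],[38,2],[39,18],[46,0]]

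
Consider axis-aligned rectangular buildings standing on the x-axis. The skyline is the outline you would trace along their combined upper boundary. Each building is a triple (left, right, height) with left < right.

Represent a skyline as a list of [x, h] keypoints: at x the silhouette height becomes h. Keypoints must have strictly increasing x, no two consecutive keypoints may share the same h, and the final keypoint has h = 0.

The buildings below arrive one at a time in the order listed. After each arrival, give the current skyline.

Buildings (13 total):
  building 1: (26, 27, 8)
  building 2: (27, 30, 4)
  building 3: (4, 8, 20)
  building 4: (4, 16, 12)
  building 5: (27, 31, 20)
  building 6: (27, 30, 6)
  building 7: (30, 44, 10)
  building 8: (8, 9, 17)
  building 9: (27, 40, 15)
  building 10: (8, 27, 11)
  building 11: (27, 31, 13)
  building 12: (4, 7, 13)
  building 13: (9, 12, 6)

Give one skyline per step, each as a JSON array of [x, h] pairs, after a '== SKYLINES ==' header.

== SKYLINES ==
[[26,8],[27,0]]
[[26,8],[27,4],[30,0]]
[[4,20],[8,0],[26,8],[27,4],[30,0]]
[[4,20],[8,12],[16,0],[26,8],[27,4],[30,0]]
[[4,20],[8,12],[16,0],[26,8],[27,20],[31,0]]
[[4,20],[8,12],[16,0],[26,8],[27,20],[31,0]]
[[4,20],[8,12],[16,0],[26,8],[27,20],[31,10],[44,0]]
[[4,20],[8,17],[9,12],[16,0],[26,8],[27,20],[31,10],[44,0]]
[[4,20],[8,17],[9,12],[16,0],[26,8],[27,20],[31,15],[40,10],[44,0]]
[[4,20],[8,17],[9,12],[16,11],[27,20],[31,15],[40,10],[44,0]]
[[4,20],[8,17],[9,12],[16,11],[27,20],[31,15],[40,10],[44,0]]
[[4,20],[8,17],[9,12],[16,11],[27,20],[31,15],[40,10],[44,0]]
[[4,20],[8,17],[9,12],[16,11],[27,20],[31,15],[40,10],[44,0]]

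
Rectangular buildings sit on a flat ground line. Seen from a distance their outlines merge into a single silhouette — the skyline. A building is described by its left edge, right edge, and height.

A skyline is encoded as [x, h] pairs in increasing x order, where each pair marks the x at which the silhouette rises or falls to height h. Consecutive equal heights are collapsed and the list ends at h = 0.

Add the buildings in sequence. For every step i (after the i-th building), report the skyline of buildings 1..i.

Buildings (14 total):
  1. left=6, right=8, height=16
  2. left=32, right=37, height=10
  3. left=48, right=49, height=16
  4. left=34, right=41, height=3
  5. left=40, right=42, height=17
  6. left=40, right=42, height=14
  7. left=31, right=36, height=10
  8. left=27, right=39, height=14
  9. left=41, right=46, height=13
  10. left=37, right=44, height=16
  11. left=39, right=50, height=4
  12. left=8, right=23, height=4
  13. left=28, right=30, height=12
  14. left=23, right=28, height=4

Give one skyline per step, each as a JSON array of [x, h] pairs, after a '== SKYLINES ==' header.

== SKYLINES ==
[[6,16],[8,0]]
[[6,16],[8,0],[32,10],[37,0]]
[[6,16],[8,0],[32,10],[37,0],[48,16],[49,0]]
[[6,16],[8,0],[32,10],[37,3],[41,0],[48,16],[49,0]]
[[6,16],[8,0],[32,10],[37,3],[40,17],[42,0],[48,16],[49,0]]
[[6,16],[8,0],[32,10],[37,3],[40,17],[42,0],[48,16],[49,0]]
[[6,16],[8,0],[31,10],[37,3],[40,17],[42,0],[48,16],[49,0]]
[[6,16],[8,0],[27,14],[39,3],[40,17],[42,0],[48,16],[49,0]]
[[6,16],[8,0],[27,14],[39,3],[40,17],[42,13],[46,0],[48,16],[49,0]]
[[6,16],[8,0],[27,14],[37,16],[40,17],[42,16],[44,13],[46,0],[48,16],[49,0]]
[[6,16],[8,0],[27,14],[37,16],[40,17],[42,16],[44,13],[46,4],[48,16],[49,4],[50,0]]
[[6,16],[8,4],[23,0],[27,14],[37,16],[40,17],[42,16],[44,13],[46,4],[48,16],[49,4],[50,0]]
[[6,16],[8,4],[23,0],[27,14],[37,16],[40,17],[42,16],[44,13],[46,4],[48,16],[49,4],[50,0]]
[[6,16],[8,4],[27,14],[37,16],[40,17],[42,16],[44,13],[46,4],[48,16],[49,4],[50,0]]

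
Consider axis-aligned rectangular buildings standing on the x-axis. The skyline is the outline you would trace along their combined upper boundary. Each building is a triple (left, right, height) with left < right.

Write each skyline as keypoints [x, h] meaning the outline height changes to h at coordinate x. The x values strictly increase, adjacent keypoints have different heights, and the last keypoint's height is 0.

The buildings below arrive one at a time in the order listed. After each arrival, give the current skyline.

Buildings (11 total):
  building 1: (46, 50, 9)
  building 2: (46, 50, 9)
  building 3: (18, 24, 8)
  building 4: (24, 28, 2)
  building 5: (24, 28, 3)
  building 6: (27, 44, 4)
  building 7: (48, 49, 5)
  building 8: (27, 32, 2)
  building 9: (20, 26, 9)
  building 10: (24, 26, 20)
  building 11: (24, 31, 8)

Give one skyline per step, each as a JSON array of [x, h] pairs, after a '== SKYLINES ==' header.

== SKYLINES ==
[[46,9],[50,0]]
[[46,9],[50,0]]
[[18,8],[24,0],[46,9],[50,0]]
[[18,8],[24,2],[28,0],[46,9],[50,0]]
[[18,8],[24,3],[28,0],[46,9],[50,0]]
[[18,8],[24,3],[27,4],[44,0],[46,9],[50,0]]
[[18,8],[24,3],[27,4],[44,0],[46,9],[50,0]]
[[18,8],[24,3],[27,4],[44,0],[46,9],[50,0]]
[[18,8],[20,9],[26,3],[27,4],[44,0],[46,9],[50,0]]
[[18,8],[20,9],[24,20],[26,3],[27,4],[44,0],[46,9],[50,0]]
[[18,8],[20,9],[24,20],[26,8],[31,4],[44,0],[46,9],[50,0]]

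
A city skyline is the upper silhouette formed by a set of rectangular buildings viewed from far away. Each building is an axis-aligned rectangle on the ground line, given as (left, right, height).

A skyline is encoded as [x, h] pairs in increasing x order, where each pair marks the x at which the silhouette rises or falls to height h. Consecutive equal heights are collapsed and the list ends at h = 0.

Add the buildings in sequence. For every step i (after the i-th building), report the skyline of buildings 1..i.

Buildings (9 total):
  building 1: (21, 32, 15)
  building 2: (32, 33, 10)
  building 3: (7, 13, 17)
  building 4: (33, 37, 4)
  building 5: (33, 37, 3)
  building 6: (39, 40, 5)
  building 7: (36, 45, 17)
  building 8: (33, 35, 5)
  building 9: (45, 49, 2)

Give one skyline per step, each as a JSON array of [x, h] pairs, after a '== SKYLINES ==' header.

== SKYLINES ==
[[21,15],[32,0]]
[[21,15],[32,10],[33,0]]
[[7,17],[13,0],[21,15],[32,10],[33,0]]
[[7,17],[13,0],[21,15],[32,10],[33,4],[37,0]]
[[7,17],[13,0],[21,15],[32,10],[33,4],[37,0]]
[[7,17],[13,0],[21,15],[32,10],[33,4],[37,0],[39,5],[40,0]]
[[7,17],[13,0],[21,15],[32,10],[33,4],[36,17],[45,0]]
[[7,17],[13,0],[21,15],[32,10],[33,5],[35,4],[36,17],[45,0]]
[[7,17],[13,0],[21,15],[32,10],[33,5],[35,4],[36,17],[45,2],[49,0]]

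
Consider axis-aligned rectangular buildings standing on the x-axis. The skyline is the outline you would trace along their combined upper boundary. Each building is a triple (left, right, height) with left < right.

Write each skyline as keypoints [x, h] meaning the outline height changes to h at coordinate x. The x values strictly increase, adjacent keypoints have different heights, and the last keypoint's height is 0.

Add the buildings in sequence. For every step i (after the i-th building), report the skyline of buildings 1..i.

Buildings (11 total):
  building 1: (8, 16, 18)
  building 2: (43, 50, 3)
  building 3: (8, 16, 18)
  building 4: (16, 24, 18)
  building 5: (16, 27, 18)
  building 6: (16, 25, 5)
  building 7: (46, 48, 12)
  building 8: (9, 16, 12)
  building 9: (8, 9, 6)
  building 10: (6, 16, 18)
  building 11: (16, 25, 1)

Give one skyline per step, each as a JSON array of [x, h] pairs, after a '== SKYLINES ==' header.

== SKYLINES ==
[[8,18],[16,0]]
[[8,18],[16,0],[43,3],[50,0]]
[[8,18],[16,0],[43,3],[50,0]]
[[8,18],[24,0],[43,3],[50,0]]
[[8,18],[27,0],[43,3],[50,0]]
[[8,18],[27,0],[43,3],[50,0]]
[[8,18],[27,0],[43,3],[46,12],[48,3],[50,0]]
[[8,18],[27,0],[43,3],[46,12],[48,3],[50,0]]
[[8,18],[27,0],[43,3],[46,12],[48,3],[50,0]]
[[6,18],[27,0],[43,3],[46,12],[48,3],[50,0]]
[[6,18],[27,0],[43,3],[46,12],[48,3],[50,0]]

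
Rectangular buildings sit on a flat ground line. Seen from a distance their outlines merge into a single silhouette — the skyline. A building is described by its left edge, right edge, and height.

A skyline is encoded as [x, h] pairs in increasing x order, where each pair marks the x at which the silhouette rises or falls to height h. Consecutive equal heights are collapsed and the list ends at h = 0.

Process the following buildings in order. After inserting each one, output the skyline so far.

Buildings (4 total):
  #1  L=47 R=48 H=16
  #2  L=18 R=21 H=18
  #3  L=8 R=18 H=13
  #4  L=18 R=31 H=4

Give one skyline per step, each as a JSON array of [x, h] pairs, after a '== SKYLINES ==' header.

== SKYLINES ==
[[47,16],[48,0]]
[[18,18],[21,0],[47,16],[48,0]]
[[8,13],[18,18],[21,0],[47,16],[48,0]]
[[8,13],[18,18],[21,4],[31,0],[47,16],[48,0]]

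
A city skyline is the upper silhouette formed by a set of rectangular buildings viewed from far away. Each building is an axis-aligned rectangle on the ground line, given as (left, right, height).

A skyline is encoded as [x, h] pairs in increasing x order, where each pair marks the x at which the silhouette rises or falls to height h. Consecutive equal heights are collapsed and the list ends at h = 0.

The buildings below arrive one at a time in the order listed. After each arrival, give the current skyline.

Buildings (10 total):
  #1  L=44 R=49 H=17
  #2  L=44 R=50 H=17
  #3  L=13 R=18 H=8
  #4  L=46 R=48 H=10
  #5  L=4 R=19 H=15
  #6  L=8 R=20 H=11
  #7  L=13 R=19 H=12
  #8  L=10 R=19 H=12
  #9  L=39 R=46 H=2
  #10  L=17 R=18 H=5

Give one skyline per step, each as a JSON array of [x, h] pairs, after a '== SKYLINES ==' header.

== SKYLINES ==
[[44,17],[49,0]]
[[44,17],[50,0]]
[[13,8],[18,0],[44,17],[50,0]]
[[13,8],[18,0],[44,17],[50,0]]
[[4,15],[19,0],[44,17],[50,0]]
[[4,15],[19,11],[20,0],[44,17],[50,0]]
[[4,15],[19,11],[20,0],[44,17],[50,0]]
[[4,15],[19,11],[20,0],[44,17],[50,0]]
[[4,15],[19,11],[20,0],[39,2],[44,17],[50,0]]
[[4,15],[19,11],[20,0],[39,2],[44,17],[50,0]]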